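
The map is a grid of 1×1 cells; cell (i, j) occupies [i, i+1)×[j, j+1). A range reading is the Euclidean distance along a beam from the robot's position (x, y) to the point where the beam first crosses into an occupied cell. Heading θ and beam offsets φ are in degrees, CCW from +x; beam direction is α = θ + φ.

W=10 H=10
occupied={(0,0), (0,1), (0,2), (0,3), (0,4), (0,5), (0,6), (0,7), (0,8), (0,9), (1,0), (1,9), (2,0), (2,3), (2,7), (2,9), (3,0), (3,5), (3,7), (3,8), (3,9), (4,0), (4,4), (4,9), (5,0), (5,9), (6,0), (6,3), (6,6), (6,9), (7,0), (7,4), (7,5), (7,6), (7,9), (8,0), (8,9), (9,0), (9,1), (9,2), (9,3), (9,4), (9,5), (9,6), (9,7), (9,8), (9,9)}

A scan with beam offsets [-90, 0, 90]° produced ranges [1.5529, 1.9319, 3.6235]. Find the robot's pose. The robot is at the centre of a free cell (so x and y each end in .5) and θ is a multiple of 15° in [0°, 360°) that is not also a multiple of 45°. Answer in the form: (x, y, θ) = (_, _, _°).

Candidates: 53 free-cell centres × 16 headings = 848 poses. Raycast each; keep the one whose scan matches to 4 dp.
  (8.5, 3.5, 255°): beam 2 = 2.5882 ≠ 1.9319 ✗
  (3.5, 2.5, 150°): beam 1 = 1.7321 ≠ 1.5529 ✗
  (5.5, 3.5, 60°): beam 1 = 0.5774 ≠ 1.5529 ✗
  (7.5, 3.5, 255°): beam 1 = 0.5176 ≠ 1.5529 ✗
  (5.5, 6.5, 75°): beam 1 = 0.5176 ≠ 1.5529 ✗
  …
  (4.5, 6.5, 105°): r_1=1.5529, r_2=1.9319, r_3=3.6235 — all match ✓
Unique over the lattice → pose = (4.5, 6.5, 105°).

(x, y, θ) = (4.5, 6.5, 105°)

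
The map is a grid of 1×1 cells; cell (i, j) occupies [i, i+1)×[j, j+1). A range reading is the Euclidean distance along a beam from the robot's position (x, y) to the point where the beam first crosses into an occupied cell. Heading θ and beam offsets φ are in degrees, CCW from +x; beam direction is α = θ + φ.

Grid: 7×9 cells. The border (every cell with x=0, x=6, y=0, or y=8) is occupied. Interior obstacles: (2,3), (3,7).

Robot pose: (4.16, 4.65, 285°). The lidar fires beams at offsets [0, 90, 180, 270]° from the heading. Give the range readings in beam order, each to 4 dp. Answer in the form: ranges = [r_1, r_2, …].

beam 1: φ=0°, α=285°
  d=(0.2588,-0.9659)  start (4,4)  tX=3.2455 tY=0.6729  stride 1/|dx|=3.8637 1/|dy|=1.0353
    cross y-line → (4,3), t=0.6729
    cross y-line → (4,2), t=1.7082
    cross y-line → (4,1), t=2.7435
    cross x-line → (5,1), t=3.2455
    cross y-line → (5,0), t=3.7788 (wall)
  → r_1 = 3.7788
beam 2: φ=90°, α=15°
  d=(0.9659,0.2588)  start (4,4)  tX=0.8696 tY=1.3523  stride 1/|dx|=1.0353 1/|dy|=3.8637
    cross x-line → (5,4), t=0.8696
    cross y-line → (5,5), t=1.3523
    cross x-line → (6,5), t=1.9049 (wall)
  → r_2 = 1.9049
beam 3: φ=180°, α=105°
  d=(-0.2588,0.9659)  start (4,4)  tX=0.6182 tY=0.3623  stride 1/|dx|=3.8637 1/|dy|=1.0353
    cross y-line → (4,5), t=0.3623
    cross x-line → (3,5), t=0.6182
    cross y-line → (3,6), t=1.3976
    cross y-line → (3,7), t=2.4329 (wall)
  → r_3 = 2.4329
beam 4: φ=270°, α=195°
  d=(-0.9659,-0.2588)  start (4,4)  tX=0.1656 tY=2.5114  stride 1/|dx|=1.0353 1/|dy|=3.8637
    cross x-line → (3,4), t=0.1656
    cross x-line → (2,4), t=1.2009
    cross x-line → (1,4), t=2.2362
    cross y-line → (1,3), t=2.5114
    cross x-line → (0,3), t=3.2715 (wall)
  → r_4 = 3.2715

ranges = [3.7788, 1.9049, 2.4329, 3.2715]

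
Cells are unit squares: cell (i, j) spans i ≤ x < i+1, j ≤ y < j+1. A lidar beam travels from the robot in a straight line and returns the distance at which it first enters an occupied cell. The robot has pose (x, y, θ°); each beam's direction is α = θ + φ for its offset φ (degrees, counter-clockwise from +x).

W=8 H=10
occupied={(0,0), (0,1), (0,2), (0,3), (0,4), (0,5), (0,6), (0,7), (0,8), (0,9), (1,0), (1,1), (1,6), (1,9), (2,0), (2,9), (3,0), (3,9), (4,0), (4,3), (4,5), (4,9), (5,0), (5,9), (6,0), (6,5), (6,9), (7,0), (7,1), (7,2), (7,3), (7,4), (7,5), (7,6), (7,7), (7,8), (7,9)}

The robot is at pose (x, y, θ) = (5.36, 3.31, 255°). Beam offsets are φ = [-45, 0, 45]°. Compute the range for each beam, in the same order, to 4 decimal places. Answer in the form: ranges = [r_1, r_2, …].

ranges = [0.4157, 2.3915, 2.6674]

beam 1: φ=-45°, α=210°
  cosα=-0.8660 sinα=-0.5000 | (5,3) | tMaxX 0.4157 tMaxY 0.6200 | tΔX 1.1547 tΔY 2.0000
    t=0.4157 [x] (4,3) — stop
  → r_1 = 0.4157
beam 2: φ=0°, α=255°
  cosα=-0.2588 sinα=-0.9659 | (5,3) | tMaxX 1.3909 tMaxY 0.3209 | tΔX 3.8637 tΔY 1.0353
    t=0.3209 [y] (5,2)
    t=1.3562 [y] (5,1)
    t=1.3909 [x] (4,1)
    t=2.3915 [y] (4,0) — stop
  → r_2 = 2.3915
beam 3: φ=45°, α=300°
  cosα=0.5000 sinα=-0.8660 | (5,3) | tMaxX 1.2800 tMaxY 0.3580 | tΔX 2.0000 tΔY 1.1547
    t=0.3580 [y] (5,2)
    t=1.2800 [x] (6,2)
    t=1.5127 [y] (6,1)
    t=2.6674 [y] (6,0) — stop
  → r_3 = 2.6674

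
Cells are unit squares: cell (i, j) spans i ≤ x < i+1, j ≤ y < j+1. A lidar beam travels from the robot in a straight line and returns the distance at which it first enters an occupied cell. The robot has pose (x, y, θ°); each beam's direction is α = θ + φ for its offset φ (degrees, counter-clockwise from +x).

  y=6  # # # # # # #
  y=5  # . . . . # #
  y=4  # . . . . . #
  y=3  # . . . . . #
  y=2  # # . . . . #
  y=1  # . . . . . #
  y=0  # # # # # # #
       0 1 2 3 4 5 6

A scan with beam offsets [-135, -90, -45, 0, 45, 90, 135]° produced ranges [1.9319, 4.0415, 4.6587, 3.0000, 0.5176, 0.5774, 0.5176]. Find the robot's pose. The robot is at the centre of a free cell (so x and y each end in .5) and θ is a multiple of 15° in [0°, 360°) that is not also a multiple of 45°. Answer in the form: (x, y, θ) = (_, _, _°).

Candidates: 23 free-cell centres × 16 headings = 368 poses. Raycast each; keep the one whose scan matches to 4 dp.
  (5.5, 1.5, 165°): beam 1 = 0.5774 ≠ 1.9319 ✗
  (5.5, 2.5, 240°): beam 1 = 3.6235 ≠ 1.9319 ✗
  (2.5, 2.5, 75°): beam 1 = 1.7321 ≠ 1.9319 ✗
  (1.5, 4.5, 75°): beam 1 = 4.0415 ≠ 1.9319 ✗
  (2.5, 1.5, 150°): beam 1 = 3.6235 ≠ 1.9319 ✗
  …
  (4.5, 5.5, 300°): r_1=1.9319, r_2=4.0415, r_3=4.6587, r_4=3.0000, r_5=0.5176, r_6=0.5774, r_7=0.5176 — all match ✓
No second candidate reproduces the full scan.

(x, y, θ) = (4.5, 5.5, 300°)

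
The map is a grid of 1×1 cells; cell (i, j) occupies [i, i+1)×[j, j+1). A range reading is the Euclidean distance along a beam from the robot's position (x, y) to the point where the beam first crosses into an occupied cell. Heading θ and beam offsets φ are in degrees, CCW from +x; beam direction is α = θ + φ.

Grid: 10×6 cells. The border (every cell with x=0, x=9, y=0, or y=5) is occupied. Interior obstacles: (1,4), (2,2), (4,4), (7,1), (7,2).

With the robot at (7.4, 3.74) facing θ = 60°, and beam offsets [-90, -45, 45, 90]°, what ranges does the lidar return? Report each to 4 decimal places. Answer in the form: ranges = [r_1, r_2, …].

beam 1: φ=-90°, α=330°
  dir = (cos 330°, sin 330°) = (0.8660, -0.5000); from cell (7,3)
  next x-line at t=0.6928, next y-line at t=1.4800; Δt_x=1.1547, Δt_y=2.0000
    x: enter (8,3) at t=0.6928
    y: enter (8,2) at t=1.4800
    x: enter (9,2) at t=1.8475 ← occupied
  → r_1 = 1.8475
beam 2: φ=-45°, α=15°
  dir = (cos 15°, sin 15°) = (0.9659, 0.2588); from cell (7,3)
  next x-line at t=0.6212, next y-line at t=1.0046; Δt_x=1.0353, Δt_y=3.8637
    x: enter (8,3) at t=0.6212
    y: enter (8,4) at t=1.0046
    x: enter (9,4) at t=1.6564 ← occupied
  → r_2 = 1.6564
beam 3: φ=45°, α=105°
  dir = (cos 105°, sin 105°) = (-0.2588, 0.9659); from cell (7,3)
  next x-line at t=1.5455, next y-line at t=0.2692; Δt_x=3.8637, Δt_y=1.0353
    y: enter (7,4) at t=0.2692
    y: enter (7,5) at t=1.3044 ← occupied
  → r_3 = 1.3044
beam 4: φ=90°, α=150°
  dir = (cos 150°, sin 150°) = (-0.8660, 0.5000); from cell (7,3)
  next x-line at t=0.4619, next y-line at t=0.5200; Δt_x=1.1547, Δt_y=2.0000
    x: enter (6,3) at t=0.4619
    y: enter (6,4) at t=0.5200
    x: enter (5,4) at t=1.6166
    y: enter (5,5) at t=2.5200 ← occupied
  → r_4 = 2.5200

ranges = [1.8475, 1.6564, 1.3044, 2.5200]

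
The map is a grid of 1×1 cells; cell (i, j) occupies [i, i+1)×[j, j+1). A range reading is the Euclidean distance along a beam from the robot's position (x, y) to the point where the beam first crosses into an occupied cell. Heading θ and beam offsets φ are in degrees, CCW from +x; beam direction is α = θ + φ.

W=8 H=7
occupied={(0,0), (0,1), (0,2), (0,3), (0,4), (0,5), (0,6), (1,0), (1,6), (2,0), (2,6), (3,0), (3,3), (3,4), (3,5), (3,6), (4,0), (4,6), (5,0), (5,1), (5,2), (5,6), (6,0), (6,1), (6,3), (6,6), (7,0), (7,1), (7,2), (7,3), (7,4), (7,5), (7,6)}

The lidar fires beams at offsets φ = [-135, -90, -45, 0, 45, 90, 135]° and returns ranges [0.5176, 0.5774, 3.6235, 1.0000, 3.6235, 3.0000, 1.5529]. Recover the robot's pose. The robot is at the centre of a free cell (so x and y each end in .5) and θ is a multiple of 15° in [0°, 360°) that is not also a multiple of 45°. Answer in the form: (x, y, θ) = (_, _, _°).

(x, y, θ) = (4.5, 2.5, 120°)

The pose lattice has 23·16 = 368 candidates. Test each by forward raycasting.
  (4.5, 3.5, 15°): beam 1 = 2.8868 ≠ 0.5176 ✗
  (1.5, 5.5, 195°): beam 1 = 0.5774 ≠ 0.5176 ✗
  (4.5, 1.5, 255°): beam 1 = 1.7321 ≠ 0.5176 ✗
  (4.5, 2.5, 30°): beam 1 = 1.5529 ≠ 0.5176 ✗
  (1.5, 1.5, 255°): beam 1 = 1.0000 ≠ 0.5176 ✗
  …
  (4.5, 2.5, 120°): r_1=0.5176, r_2=0.5774, r_3=3.6235, r_4=1.0000, r_5=3.6235, r_6=3.0000, r_7=1.5529 — all match ✓
No second candidate reproduces the full scan.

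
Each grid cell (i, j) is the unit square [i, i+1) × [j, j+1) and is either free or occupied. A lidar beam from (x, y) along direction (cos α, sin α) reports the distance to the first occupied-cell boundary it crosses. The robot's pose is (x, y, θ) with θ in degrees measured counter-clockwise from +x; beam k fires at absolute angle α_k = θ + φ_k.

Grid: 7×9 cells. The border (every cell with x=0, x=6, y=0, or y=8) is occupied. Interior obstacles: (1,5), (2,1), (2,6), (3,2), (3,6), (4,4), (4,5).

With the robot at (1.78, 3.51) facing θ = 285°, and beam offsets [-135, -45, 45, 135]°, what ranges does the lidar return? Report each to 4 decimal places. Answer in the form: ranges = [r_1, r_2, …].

beam 1: φ=-135°, α=150°
  cosα=-0.8660 sinα=0.5000 | (1,3) | tMaxX 0.9007 tMaxY 0.9800 | tΔX 1.1547 tΔY 2.0000
    t=0.9007 [x] (0,3) — stop
  → r_1 = 0.9007
beam 2: φ=-45°, α=240°
  cosα=-0.5000 sinα=-0.8660 | (1,3) | tMaxX 1.5600 tMaxY 0.5889 | tΔX 2.0000 tΔY 1.1547
    t=0.5889 [y] (1,2)
    t=1.5600 [x] (0,2) — stop
  → r_2 = 1.5600
beam 3: φ=45°, α=330°
  cosα=0.8660 sinα=-0.5000 | (1,3) | tMaxX 0.2540 tMaxY 1.0200 | tΔX 1.1547 tΔY 2.0000
    t=0.2540 [x] (2,3)
    t=1.0200 [y] (2,2)
    t=1.4087 [x] (3,2) — stop
  → r_3 = 1.4087
beam 4: φ=135°, α=60°
  cosα=0.5000 sinα=0.8660 | (1,3) | tMaxX 0.4400 tMaxY 0.5658 | tΔX 2.0000 tΔY 1.1547
    t=0.4400 [x] (2,3)
    t=0.5658 [y] (2,4)
    t=1.7205 [y] (2,5)
    t=2.4400 [x] (3,5)
    t=2.8752 [y] (3,6) — stop
  → r_4 = 2.8752

ranges = [0.9007, 1.5600, 1.4087, 2.8752]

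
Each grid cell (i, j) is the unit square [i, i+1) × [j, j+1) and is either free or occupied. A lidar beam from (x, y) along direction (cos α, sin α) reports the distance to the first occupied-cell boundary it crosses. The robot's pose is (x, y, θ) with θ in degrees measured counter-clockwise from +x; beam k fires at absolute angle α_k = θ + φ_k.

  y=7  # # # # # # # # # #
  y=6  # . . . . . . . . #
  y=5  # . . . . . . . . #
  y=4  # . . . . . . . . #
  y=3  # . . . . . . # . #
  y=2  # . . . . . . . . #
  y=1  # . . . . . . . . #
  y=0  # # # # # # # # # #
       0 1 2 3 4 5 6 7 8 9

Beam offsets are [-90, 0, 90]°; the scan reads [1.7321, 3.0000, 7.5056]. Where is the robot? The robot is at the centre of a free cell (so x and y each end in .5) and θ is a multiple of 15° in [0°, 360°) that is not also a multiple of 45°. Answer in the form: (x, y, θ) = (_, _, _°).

(x, y, θ) = (2.5, 5.5, 240°)

Enumerate (i+0.5, j+0.5, θ) over the 47 free cells and 16 admissible headings. For each, cast all 3 beams and compare to the given ranges.
  (8.5, 3.5, 60°): beam 1 = 0.5774 ≠ 1.7321 ✗
  (8.5, 4.5, 150°): beam 1 = 1.0000 ≠ 1.7321 ✗
  (5.5, 6.5, 75°): beam 1 = 3.6235 ≠ 1.7321 ✗
  …
  (2.5, 5.5, 240°): r_1=1.7321, r_2=3.0000, r_3=7.5056 — all match ✓
Unique over the lattice → pose = (2.5, 5.5, 240°).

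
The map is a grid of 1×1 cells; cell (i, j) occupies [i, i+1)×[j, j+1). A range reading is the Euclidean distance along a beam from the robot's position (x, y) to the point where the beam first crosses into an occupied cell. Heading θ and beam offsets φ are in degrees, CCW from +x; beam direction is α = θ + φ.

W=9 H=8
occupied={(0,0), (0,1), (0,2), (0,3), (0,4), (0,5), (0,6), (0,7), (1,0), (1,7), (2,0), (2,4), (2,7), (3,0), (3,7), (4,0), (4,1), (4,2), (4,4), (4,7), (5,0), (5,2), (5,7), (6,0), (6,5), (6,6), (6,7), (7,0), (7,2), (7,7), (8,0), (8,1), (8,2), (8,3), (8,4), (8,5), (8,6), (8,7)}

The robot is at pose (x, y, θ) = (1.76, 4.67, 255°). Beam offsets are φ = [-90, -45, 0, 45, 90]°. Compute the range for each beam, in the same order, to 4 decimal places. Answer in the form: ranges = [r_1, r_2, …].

ranges = [0.7868, 0.8776, 2.9364, 0.4800, 0.2485]

beam 1: φ=-90°, α=165°
  direction (-0.9659, 0.2588); cell (1,4); t to first gridline: x 0.7868, y 1.2750 (then +1.0353 / +3.8637)
    (0,4) via x @ 0.7868  # hit
  → r_1 = 0.7868
beam 2: φ=-45°, α=210°
  direction (-0.8660, -0.5000); cell (1,4); t to first gridline: x 0.8776, y 1.3400 (then +1.1547 / +2.0000)
    (0,4) via x @ 0.8776  # hit
  → r_2 = 0.8776
beam 3: φ=0°, α=255°
  direction (-0.2588, -0.9659); cell (1,4); t to first gridline: x 2.9364, y 0.6936 (then +3.8637 / +1.0353)
    (1,3) via y @ 0.6936
    (1,2) via y @ 1.7289
    (1,1) via y @ 2.7642
    (0,1) via x @ 2.9364  # hit
  → r_3 = 2.9364
beam 4: φ=45°, α=300°
  direction (0.5000, -0.8660); cell (1,4); t to first gridline: x 0.4800, y 0.7736 (then +2.0000 / +1.1547)
    (2,4) via x @ 0.4800  # hit
  → r_4 = 0.4800
beam 5: φ=90°, α=345°
  direction (0.9659, -0.2588); cell (1,4); t to first gridline: x 0.2485, y 2.5887 (then +1.0353 / +3.8637)
    (2,4) via x @ 0.2485  # hit
  → r_5 = 0.2485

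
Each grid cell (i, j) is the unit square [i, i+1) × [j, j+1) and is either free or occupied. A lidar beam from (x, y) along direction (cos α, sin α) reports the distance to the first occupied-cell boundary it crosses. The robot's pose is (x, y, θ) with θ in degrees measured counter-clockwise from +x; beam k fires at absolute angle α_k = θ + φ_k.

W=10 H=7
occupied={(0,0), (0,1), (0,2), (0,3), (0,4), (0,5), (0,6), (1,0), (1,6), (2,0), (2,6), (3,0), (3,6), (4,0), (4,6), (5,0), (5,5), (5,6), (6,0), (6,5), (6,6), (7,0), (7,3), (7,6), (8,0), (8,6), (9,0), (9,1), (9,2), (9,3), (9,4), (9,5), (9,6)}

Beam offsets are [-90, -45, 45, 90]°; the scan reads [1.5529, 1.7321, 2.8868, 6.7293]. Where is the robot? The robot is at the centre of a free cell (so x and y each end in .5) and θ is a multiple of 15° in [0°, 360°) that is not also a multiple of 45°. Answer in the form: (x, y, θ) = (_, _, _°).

Candidates: 37 free-cell centres × 16 headings = 592 poses. Raycast each; keep the one whose scan matches to 4 dp.
  (4.5, 4.5, 120°): beam 1 = 1.0000 ≠ 1.5529 ✗
  (5.5, 2.5, 255°): beam 1 = 4.6587 ≠ 1.5529 ✗
  (2.5, 2.5, 150°): beam 1 = 4.0415 ≠ 1.5529 ✗
  …
  (2.5, 3.5, 255°): r_1=1.5529, r_2=1.7321, r_3=2.8868, r_4=6.7293 — all match ✓
Unique over the lattice → pose = (2.5, 3.5, 255°).

(x, y, θ) = (2.5, 3.5, 255°)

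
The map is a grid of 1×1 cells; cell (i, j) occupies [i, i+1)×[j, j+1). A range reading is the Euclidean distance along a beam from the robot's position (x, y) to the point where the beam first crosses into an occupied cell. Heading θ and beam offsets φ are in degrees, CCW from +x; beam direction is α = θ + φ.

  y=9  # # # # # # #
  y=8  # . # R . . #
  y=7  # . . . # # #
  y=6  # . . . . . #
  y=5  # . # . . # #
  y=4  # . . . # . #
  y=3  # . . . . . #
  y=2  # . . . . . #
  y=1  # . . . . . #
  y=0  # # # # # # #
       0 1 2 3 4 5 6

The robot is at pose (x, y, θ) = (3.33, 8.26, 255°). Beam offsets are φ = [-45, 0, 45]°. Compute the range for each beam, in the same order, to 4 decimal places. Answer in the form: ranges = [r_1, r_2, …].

ranges = [0.3811, 2.3397, 1.3400]

beam 1: φ=-45°, α=210°
  cosα=-0.8660 sinα=-0.5000 | (3,8) | tMaxX 0.3811 tMaxY 0.5200 | tΔX 1.1547 tΔY 2.0000
    t=0.3811 [x] (2,8) — stop
  → r_1 = 0.3811
beam 2: φ=0°, α=255°
  cosα=-0.2588 sinα=-0.9659 | (3,8) | tMaxX 1.2750 tMaxY 0.2692 | tΔX 3.8637 tΔY 1.0353
    t=0.2692 [y] (3,7)
    t=1.2750 [x] (2,7)
    t=1.3044 [y] (2,6)
    t=2.3397 [y] (2,5) — stop
  → r_2 = 2.3397
beam 3: φ=45°, α=300°
  cosα=0.5000 sinα=-0.8660 | (3,8) | tMaxX 1.3400 tMaxY 0.3002 | tΔX 2.0000 tΔY 1.1547
    t=0.3002 [y] (3,7)
    t=1.3400 [x] (4,7) — stop
  → r_3 = 1.3400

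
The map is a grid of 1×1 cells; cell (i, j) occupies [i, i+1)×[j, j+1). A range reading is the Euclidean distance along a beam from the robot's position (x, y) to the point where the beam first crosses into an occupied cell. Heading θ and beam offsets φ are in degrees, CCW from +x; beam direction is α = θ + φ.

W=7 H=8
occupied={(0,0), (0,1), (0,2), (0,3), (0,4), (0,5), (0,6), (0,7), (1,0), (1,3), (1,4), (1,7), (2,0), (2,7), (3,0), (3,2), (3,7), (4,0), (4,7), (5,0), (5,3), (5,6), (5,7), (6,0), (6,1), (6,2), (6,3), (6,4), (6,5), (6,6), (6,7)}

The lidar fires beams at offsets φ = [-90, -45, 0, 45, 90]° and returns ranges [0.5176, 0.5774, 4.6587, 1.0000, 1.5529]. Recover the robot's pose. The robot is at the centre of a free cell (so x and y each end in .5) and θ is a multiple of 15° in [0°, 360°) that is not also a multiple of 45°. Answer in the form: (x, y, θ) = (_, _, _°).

The pose lattice has 25·16 = 400 candidates. Test each by forward raycasting.
  (4.5, 1.5, 165°): beam 1 = 1.9319 ≠ 0.5176 ✗
  (4.5, 4.5, 195°): beam 1 = 2.5882 ≠ 0.5176 ✗
  (3.5, 4.5, 165°): beam 1 = 2.5882 ≠ 0.5176 ✗
  …
  (2.5, 2.5, 75°): r_1=0.5176, r_2=0.5774, r_3=4.6587, r_4=1.0000, r_5=1.5529 — all match ✓
Unique over the lattice → pose = (2.5, 2.5, 75°).

(x, y, θ) = (2.5, 2.5, 75°)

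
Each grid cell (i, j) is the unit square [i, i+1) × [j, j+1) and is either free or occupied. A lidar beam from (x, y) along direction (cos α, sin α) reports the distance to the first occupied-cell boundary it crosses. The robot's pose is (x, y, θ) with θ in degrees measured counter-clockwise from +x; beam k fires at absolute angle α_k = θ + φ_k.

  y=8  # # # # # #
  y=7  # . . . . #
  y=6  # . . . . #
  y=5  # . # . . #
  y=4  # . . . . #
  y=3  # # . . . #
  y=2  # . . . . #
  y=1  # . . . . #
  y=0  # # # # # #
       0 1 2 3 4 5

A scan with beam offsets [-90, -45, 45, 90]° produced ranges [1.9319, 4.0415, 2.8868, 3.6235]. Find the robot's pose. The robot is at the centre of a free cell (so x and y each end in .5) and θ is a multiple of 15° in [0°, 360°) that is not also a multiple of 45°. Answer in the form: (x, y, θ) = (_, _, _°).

Enumerate (i+0.5, j+0.5, θ) over the 26 free cells and 16 admissible headings. For each, cast all 4 beams and compare to the given ranges.
  (3.5, 4.5, 120°): beam 1 = 1.7321 ≠ 1.9319 ✗
  (3.5, 4.5, 300°): beam 1 = 1.7321 ≠ 1.9319 ✗
  (4.5, 3.5, 30°): beam 1 = 1.0000 ≠ 1.9319 ✗
  (4.5, 5.5, 300°): beam 1 = 3.0000 ≠ 1.9319 ✗
  (2.5, 3.5, 345°): beam 1 = 2.5882 ≠ 1.9319 ✗
  …
  (4.5, 4.5, 165°): r_1=1.9319, r_2=4.0415, r_3=2.8868, r_4=3.6235 — all match ✓
No second candidate reproduces the full scan.

(x, y, θ) = (4.5, 4.5, 165°)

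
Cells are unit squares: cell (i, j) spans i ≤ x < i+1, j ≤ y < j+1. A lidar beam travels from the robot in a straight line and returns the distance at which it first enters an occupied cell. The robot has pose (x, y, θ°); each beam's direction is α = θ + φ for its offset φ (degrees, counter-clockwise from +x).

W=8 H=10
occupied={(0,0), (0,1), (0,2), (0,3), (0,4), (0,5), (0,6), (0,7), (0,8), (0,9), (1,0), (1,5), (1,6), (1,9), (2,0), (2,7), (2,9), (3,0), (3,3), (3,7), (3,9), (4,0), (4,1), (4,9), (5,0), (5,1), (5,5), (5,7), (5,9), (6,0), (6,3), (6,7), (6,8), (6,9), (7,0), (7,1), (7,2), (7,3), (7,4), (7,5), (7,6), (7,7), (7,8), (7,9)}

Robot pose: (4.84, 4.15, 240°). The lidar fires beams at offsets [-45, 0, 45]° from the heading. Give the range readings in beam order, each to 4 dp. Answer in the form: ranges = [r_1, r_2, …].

ranges = [0.8696, 3.6373, 2.2258]

beam 1: φ=-45°, α=195°
  direction (-0.9659, -0.2588); cell (4,4); t to first gridline: x 0.8696, y 0.5796 (then +1.0353 / +3.8637)
    (4,3) via y @ 0.5796
    (3,3) via x @ 0.8696  # hit
  → r_1 = 0.8696
beam 2: φ=0°, α=240°
  direction (-0.5000, -0.8660); cell (4,4); t to first gridline: x 1.6800, y 0.1732 (then +2.0000 / +1.1547)
    (4,3) via y @ 0.1732
    (4,2) via y @ 1.3279
    (3,2) via x @ 1.6800
    (3,1) via y @ 2.4826
    (3,0) via y @ 3.6373  # hit
  → r_2 = 3.6373
beam 3: φ=45°, α=285°
  direction (0.2588, -0.9659); cell (4,4); t to first gridline: x 0.6182, y 0.1553 (then +3.8637 / +1.0353)
    (4,3) via y @ 0.1553
    (5,3) via x @ 0.6182
    (5,2) via y @ 1.1906
    (5,1) via y @ 2.2258  # hit
  → r_3 = 2.2258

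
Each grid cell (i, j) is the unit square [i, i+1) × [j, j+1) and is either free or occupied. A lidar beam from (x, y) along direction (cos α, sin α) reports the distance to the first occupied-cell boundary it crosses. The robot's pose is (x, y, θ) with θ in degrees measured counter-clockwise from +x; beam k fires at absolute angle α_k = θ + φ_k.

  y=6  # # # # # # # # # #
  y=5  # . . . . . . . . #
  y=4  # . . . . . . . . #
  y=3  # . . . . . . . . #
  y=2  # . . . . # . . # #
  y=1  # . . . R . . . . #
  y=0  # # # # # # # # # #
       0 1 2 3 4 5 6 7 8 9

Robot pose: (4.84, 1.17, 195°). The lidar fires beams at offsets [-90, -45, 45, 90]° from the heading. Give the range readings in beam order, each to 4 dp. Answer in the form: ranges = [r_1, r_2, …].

beam 1: φ=-90°, α=105°
  cosα=-0.2588 sinα=0.9659 | (4,1) | tMaxX 3.2455 tMaxY 0.8593 | tΔX 3.8637 tΔY 1.0353
    t=0.8593 [y] (4,2)
    t=1.8946 [y] (4,3)
    t=2.9298 [y] (4,4)
    t=3.2455 [x] (3,4)
    t=3.9651 [y] (3,5)
    t=5.0004 [y] (3,6) — stop
  → r_1 = 5.0004
beam 2: φ=-45°, α=150°
  cosα=-0.8660 sinα=0.5000 | (4,1) | tMaxX 0.9699 tMaxY 1.6600 | tΔX 1.1547 tΔY 2.0000
    t=0.9699 [x] (3,1)
    t=1.6600 [y] (3,2)
    t=2.1246 [x] (2,2)
    t=3.2793 [x] (1,2)
    t=3.6600 [y] (1,3)
    t=4.4341 [x] (0,3) — stop
  → r_2 = 4.4341
beam 3: φ=45°, α=240°
  cosα=-0.5000 sinα=-0.8660 | (4,1) | tMaxX 1.6800 tMaxY 0.1963 | tΔX 2.0000 tΔY 1.1547
    t=0.1963 [y] (4,0) — stop
  → r_3 = 0.1963
beam 4: φ=90°, α=285°
  cosα=0.2588 sinα=-0.9659 | (4,1) | tMaxX 0.6182 tMaxY 0.1760 | tΔX 3.8637 tΔY 1.0353
    t=0.1760 [y] (4,0) — stop
  → r_4 = 0.1760

ranges = [5.0004, 4.4341, 0.1963, 0.1760]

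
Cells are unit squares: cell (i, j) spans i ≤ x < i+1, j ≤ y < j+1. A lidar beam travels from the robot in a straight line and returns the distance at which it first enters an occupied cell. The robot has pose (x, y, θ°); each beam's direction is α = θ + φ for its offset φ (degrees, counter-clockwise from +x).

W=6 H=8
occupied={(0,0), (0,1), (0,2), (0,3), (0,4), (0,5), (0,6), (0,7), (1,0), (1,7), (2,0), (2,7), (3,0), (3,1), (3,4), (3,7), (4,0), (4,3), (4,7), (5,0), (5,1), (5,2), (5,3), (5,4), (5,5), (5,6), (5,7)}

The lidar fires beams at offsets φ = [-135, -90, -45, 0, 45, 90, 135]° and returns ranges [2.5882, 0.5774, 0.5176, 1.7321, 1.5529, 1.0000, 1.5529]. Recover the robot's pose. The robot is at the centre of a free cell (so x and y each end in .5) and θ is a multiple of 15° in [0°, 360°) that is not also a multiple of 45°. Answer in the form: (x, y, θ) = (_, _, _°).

The pose lattice has 21·16 = 336 candidates. Test each by forward raycasting.
  (1.5, 1.5, 240°): beam 1 = 1.9319 ≠ 2.5882 ✗
  (4.5, 2.5, 15°): beam 1 = 1.0000 ≠ 2.5882 ✗
  (2.5, 5.5, 300°): beam 1 = 1.5529 ≠ 2.5882 ✗
  (4.5, 6.5, 195°): beam 1 = 0.5774 ≠ 2.5882 ✗
  …
  (3.5, 2.5, 330°): r_1=2.5882, r_2=0.5774, r_3=0.5176, r_4=1.7321, r_5=1.5529, r_6=1.0000, r_7=1.5529 — all match ✓
Only this pose fits every beam.

(x, y, θ) = (3.5, 2.5, 330°)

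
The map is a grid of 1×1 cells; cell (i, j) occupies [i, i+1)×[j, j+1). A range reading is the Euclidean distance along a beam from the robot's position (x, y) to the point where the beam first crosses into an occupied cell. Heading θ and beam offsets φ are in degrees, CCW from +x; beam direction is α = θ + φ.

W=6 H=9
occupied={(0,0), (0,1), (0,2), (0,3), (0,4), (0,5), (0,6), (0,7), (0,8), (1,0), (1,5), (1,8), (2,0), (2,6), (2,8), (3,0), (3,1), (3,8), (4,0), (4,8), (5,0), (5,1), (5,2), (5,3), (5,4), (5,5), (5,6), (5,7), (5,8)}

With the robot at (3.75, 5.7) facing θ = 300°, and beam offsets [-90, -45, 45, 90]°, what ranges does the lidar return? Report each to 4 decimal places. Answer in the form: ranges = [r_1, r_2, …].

ranges = [3.1754, 4.8658, 1.2941, 1.4434]

beam 1: φ=-90°, α=210°
  direction (-0.8660, -0.5000); cell (3,5); t to first gridline: x 0.8660, y 1.4000 (then +1.1547 / +2.0000)
    (2,5) via x @ 0.8660
    (2,4) via y @ 1.4000
    (1,4) via x @ 2.0207
    (0,4) via x @ 3.1754  # hit
  → r_1 = 3.1754
beam 2: φ=-45°, α=255°
  direction (-0.2588, -0.9659); cell (3,5); t to first gridline: x 2.8978, y 0.7247 (then +3.8637 / +1.0353)
    (3,4) via y @ 0.7247
    (3,3) via y @ 1.7600
    (3,2) via y @ 2.7952
    (2,2) via x @ 2.8978
    (2,1) via y @ 3.8305
    (2,0) via y @ 4.8658  # hit
  → r_2 = 4.8658
beam 3: φ=45°, α=345°
  direction (0.9659, -0.2588); cell (3,5); t to first gridline: x 0.2588, y 2.7046 (then +1.0353 / +3.8637)
    (4,5) via x @ 0.2588
    (5,5) via x @ 1.2941  # hit
  → r_3 = 1.2941
beam 4: φ=90°, α=30°
  direction (0.8660, 0.5000); cell (3,5); t to first gridline: x 0.2887, y 0.6000 (then +1.1547 / +2.0000)
    (4,5) via x @ 0.2887
    (4,6) via y @ 0.6000
    (5,6) via x @ 1.4434  # hit
  → r_4 = 1.4434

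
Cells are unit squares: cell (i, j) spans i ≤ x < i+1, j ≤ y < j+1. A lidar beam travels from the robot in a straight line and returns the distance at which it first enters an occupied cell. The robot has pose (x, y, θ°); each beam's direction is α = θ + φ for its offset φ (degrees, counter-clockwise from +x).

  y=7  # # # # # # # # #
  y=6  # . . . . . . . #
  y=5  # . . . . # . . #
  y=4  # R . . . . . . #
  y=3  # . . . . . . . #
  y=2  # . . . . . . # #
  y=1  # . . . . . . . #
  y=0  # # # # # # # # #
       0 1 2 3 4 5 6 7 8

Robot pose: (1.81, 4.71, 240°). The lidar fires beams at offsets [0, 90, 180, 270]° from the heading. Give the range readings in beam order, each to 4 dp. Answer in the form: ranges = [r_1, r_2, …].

beam 1: φ=0°, α=240°
  d=(-0.5000,-0.8660)  start (1,4)  tX=1.6200 tY=0.8198  stride 1/|dx|=2.0000 1/|dy|=1.1547
    cross y-line → (1,3), t=0.8198
    cross x-line → (0,3), t=1.6200 (wall)
  → r_1 = 1.6200
beam 2: φ=90°, α=330°
  d=(0.8660,-0.5000)  start (1,4)  tX=0.2194 tY=1.4200  stride 1/|dx|=1.1547 1/|dy|=2.0000
    cross x-line → (2,4), t=0.2194
    cross x-line → (3,4), t=1.3741
    cross y-line → (3,3), t=1.4200
    cross x-line → (4,3), t=2.5288
    cross y-line → (4,2), t=3.4200
    cross x-line → (5,2), t=3.6835
    cross x-line → (6,2), t=4.8382
    cross y-line → (6,1), t=5.4200
    cross x-line → (7,1), t=5.9929
    cross x-line → (8,1), t=7.1476 (wall)
  → r_2 = 7.1476
beam 3: φ=180°, α=60°
  d=(0.5000,0.8660)  start (1,4)  tX=0.3800 tY=0.3349  stride 1/|dx|=2.0000 1/|dy|=1.1547
    cross y-line → (1,5), t=0.3349
    cross x-line → (2,5), t=0.3800
    cross y-line → (2,6), t=1.4896
    cross x-line → (3,6), t=2.3800
    cross y-line → (3,7), t=2.6443 (wall)
  → r_3 = 2.6443
beam 4: φ=270°, α=150°
  d=(-0.8660,0.5000)  start (1,4)  tX=0.9353 tY=0.5800  stride 1/|dx|=1.1547 1/|dy|=2.0000
    cross y-line → (1,5), t=0.5800
    cross x-line → (0,5), t=0.9353 (wall)
  → r_4 = 0.9353

ranges = [1.6200, 7.1476, 2.6443, 0.9353]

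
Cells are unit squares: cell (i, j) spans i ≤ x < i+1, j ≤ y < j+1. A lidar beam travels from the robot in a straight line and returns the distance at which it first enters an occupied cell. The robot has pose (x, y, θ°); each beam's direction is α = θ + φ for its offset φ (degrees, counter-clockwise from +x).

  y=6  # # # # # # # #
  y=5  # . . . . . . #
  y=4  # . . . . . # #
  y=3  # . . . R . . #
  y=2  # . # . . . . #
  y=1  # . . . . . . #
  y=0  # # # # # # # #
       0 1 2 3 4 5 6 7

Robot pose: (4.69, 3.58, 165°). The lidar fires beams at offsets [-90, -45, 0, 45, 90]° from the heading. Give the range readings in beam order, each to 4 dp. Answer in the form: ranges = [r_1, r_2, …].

ranges = [2.5054, 2.7944, 3.8202, 1.9514, 2.6710]

beam 1: φ=-90°, α=75°
  d=(0.2588,0.9659)  start (4,3)  tX=1.1977 tY=0.4348  stride 1/|dx|=3.8637 1/|dy|=1.0353
    cross y-line → (4,4), t=0.4348
    cross x-line → (5,4), t=1.1977
    cross y-line → (5,5), t=1.4701
    cross y-line → (5,6), t=2.5054 (wall)
  → r_1 = 2.5054
beam 2: φ=-45°, α=120°
  d=(-0.5000,0.8660)  start (4,3)  tX=1.3800 tY=0.4850  stride 1/|dx|=2.0000 1/|dy|=1.1547
    cross y-line → (4,4), t=0.4850
    cross x-line → (3,4), t=1.3800
    cross y-line → (3,5), t=1.6397
    cross y-line → (3,6), t=2.7944 (wall)
  → r_2 = 2.7944
beam 3: φ=0°, α=165°
  d=(-0.9659,0.2588)  start (4,3)  tX=0.7143 tY=1.6228  stride 1/|dx|=1.0353 1/|dy|=3.8637
    cross x-line → (3,3), t=0.7143
    cross y-line → (3,4), t=1.6228
    cross x-line → (2,4), t=1.7496
    cross x-line → (1,4), t=2.7849
    cross x-line → (0,4), t=3.8202 (wall)
  → r_3 = 3.8202
beam 4: φ=45°, α=210°
  d=(-0.8660,-0.5000)  start (4,3)  tX=0.7967 tY=1.1600  stride 1/|dx|=1.1547 1/|dy|=2.0000
    cross x-line → (3,3), t=0.7967
    cross y-line → (3,2), t=1.1600
    cross x-line → (2,2), t=1.9514 (wall)
  → r_4 = 1.9514
beam 5: φ=90°, α=255°
  d=(-0.2588,-0.9659)  start (4,3)  tX=2.6660 tY=0.6005  stride 1/|dx|=3.8637 1/|dy|=1.0353
    cross y-line → (4,2), t=0.6005
    cross y-line → (4,1), t=1.6357
    cross x-line → (3,1), t=2.6660
    cross y-line → (3,0), t=2.6710 (wall)
  → r_5 = 2.6710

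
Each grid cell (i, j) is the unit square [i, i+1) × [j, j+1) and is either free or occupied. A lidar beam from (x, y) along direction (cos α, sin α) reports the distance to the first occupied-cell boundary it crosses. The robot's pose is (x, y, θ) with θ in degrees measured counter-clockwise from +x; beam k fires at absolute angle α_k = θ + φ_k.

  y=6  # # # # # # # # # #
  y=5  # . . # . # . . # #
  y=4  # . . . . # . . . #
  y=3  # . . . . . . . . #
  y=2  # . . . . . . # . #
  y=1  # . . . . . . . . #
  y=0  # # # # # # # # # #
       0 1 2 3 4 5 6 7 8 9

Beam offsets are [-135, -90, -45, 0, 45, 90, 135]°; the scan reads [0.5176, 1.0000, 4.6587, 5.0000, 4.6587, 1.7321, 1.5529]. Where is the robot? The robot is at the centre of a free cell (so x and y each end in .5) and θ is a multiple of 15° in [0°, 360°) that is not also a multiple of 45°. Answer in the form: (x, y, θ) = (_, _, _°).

(x, y, θ) = (2.5, 1.5, 60°)

Enumerate (i+0.5, j+0.5, θ) over the 35 free cells and 16 admissible headings. For each, cast all 7 beams and compare to the given ranges.
  (4.5, 4.5, 150°): beam 3 = 1.5529 ≠ 4.6587 ✗
  (8.5, 1.5, 30°): beam 2 = 0.5774 ≠ 1.0000 ✗
  (8.5, 4.5, 30°): beam 1 = 1.9319 ≠ 0.5176 ✗
  …
  (2.5, 1.5, 60°): r_1=0.5176, r_2=1.0000, r_3=4.6587, r_4=5.0000, r_5=4.6587, r_6=1.7321, r_7=1.5529 — all match ✓
Only this pose fits every beam.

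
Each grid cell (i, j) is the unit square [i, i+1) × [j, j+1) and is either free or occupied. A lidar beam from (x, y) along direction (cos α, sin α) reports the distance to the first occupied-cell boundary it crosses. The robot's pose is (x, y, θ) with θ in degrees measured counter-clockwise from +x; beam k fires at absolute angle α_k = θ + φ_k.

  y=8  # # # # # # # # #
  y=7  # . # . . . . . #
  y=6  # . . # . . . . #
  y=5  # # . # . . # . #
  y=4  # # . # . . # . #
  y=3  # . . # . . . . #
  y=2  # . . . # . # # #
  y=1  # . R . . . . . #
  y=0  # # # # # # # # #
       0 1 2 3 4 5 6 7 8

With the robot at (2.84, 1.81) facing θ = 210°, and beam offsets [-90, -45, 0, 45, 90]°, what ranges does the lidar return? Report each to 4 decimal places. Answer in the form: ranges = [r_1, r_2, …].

beam 1: φ=-90°, α=120°
  d=(-0.5000,0.8660)  start (2,1)  tX=1.6800 tY=0.2194  stride 1/|dx|=2.0000 1/|dy|=1.1547
    cross y-line → (2,2), t=0.2194
    cross y-line → (2,3), t=1.3741
    cross x-line → (1,3), t=1.6800
    cross y-line → (1,4), t=2.5288 (wall)
  → r_1 = 2.5288
beam 2: φ=-45°, α=165°
  d=(-0.9659,0.2588)  start (2,1)  tX=0.8696 tY=0.7341  stride 1/|dx|=1.0353 1/|dy|=3.8637
    cross y-line → (2,2), t=0.7341
    cross x-line → (1,2), t=0.8696
    cross x-line → (0,2), t=1.9049 (wall)
  → r_2 = 1.9049
beam 3: φ=0°, α=210°
  d=(-0.8660,-0.5000)  start (2,1)  tX=0.9699 tY=1.6200  stride 1/|dx|=1.1547 1/|dy|=2.0000
    cross x-line → (1,1), t=0.9699
    cross y-line → (1,0), t=1.6200 (wall)
  → r_3 = 1.6200
beam 4: φ=45°, α=255°
  d=(-0.2588,-0.9659)  start (2,1)  tX=3.2455 tY=0.8386  stride 1/|dx|=3.8637 1/|dy|=1.0353
    cross y-line → (2,0), t=0.8386 (wall)
  → r_4 = 0.8386
beam 5: φ=90°, α=300°
  d=(0.5000,-0.8660)  start (2,1)  tX=0.3200 tY=0.9353  stride 1/|dx|=2.0000 1/|dy|=1.1547
    cross x-line → (3,1), t=0.3200
    cross y-line → (3,0), t=0.9353 (wall)
  → r_5 = 0.9353

ranges = [2.5288, 1.9049, 1.6200, 0.8386, 0.9353]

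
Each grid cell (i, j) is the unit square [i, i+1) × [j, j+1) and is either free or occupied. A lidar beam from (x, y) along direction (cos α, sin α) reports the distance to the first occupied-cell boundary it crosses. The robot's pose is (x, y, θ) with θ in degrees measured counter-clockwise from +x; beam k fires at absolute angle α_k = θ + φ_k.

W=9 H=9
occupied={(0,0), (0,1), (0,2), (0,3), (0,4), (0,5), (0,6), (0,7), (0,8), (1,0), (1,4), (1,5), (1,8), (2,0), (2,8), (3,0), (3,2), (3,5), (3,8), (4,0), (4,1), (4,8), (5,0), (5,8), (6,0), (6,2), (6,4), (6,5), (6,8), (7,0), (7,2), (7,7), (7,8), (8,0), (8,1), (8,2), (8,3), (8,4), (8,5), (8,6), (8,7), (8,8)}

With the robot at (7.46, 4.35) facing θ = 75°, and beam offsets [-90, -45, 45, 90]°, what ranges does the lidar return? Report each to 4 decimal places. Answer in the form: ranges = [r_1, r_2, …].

beam 1: φ=-90°, α=345°
  d=(0.9659,-0.2588)  start (7,4)  tX=0.5590 tY=1.3523  stride 1/|dx|=1.0353 1/|dy|=3.8637
    cross x-line → (8,4), t=0.5590 (wall)
  → r_1 = 0.5590
beam 2: φ=-45°, α=30°
  d=(0.8660,0.5000)  start (7,4)  tX=0.6235 tY=1.3000  stride 1/|dx|=1.1547 1/|dy|=2.0000
    cross x-line → (8,4), t=0.6235 (wall)
  → r_2 = 0.6235
beam 3: φ=45°, α=120°
  d=(-0.5000,0.8660)  start (7,4)  tX=0.9200 tY=0.7506  stride 1/|dx|=2.0000 1/|dy|=1.1547
    cross y-line → (7,5), t=0.7506
    cross x-line → (6,5), t=0.9200 (wall)
  → r_3 = 0.9200
beam 4: φ=90°, α=165°
  d=(-0.9659,0.2588)  start (7,4)  tX=0.4762 tY=2.5114  stride 1/|dx|=1.0353 1/|dy|=3.8637
    cross x-line → (6,4), t=0.4762 (wall)
  → r_4 = 0.4762

ranges = [0.5590, 0.6235, 0.9200, 0.4762]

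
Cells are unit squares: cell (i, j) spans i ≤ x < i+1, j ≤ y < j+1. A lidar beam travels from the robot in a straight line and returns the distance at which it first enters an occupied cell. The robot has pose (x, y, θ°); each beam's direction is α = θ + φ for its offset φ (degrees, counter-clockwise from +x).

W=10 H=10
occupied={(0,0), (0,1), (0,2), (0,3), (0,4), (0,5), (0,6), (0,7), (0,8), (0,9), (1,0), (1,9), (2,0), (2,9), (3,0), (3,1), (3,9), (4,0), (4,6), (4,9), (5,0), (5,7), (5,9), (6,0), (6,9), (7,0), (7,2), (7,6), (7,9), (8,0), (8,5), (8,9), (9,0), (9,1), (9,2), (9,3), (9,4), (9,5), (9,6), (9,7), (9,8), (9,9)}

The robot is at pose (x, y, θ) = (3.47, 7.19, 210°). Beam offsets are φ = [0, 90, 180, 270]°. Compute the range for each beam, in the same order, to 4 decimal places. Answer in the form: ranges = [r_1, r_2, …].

beam 1: φ=0°, α=210°
  cosα=-0.8660 sinα=-0.5000 | (3,7) | tMaxX 0.5427 tMaxY 0.3800 | tΔX 1.1547 tΔY 2.0000
    t=0.3800 [y] (3,6)
    t=0.5427 [x] (2,6)
    t=1.6974 [x] (1,6)
    t=2.3800 [y] (1,5)
    t=2.8521 [x] (0,5) — stop
  → r_1 = 2.8521
beam 2: φ=90°, α=300°
  cosα=0.5000 sinα=-0.8660 | (3,7) | tMaxX 1.0600 tMaxY 0.2194 | tΔX 2.0000 tΔY 1.1547
    t=0.2194 [y] (3,6)
    t=1.0600 [x] (4,6) — stop
  → r_2 = 1.0600
beam 3: φ=180°, α=30°
  cosα=0.8660 sinα=0.5000 | (3,7) | tMaxX 0.6120 tMaxY 1.6200 | tΔX 1.1547 tΔY 2.0000
    t=0.6120 [x] (4,7)
    t=1.6200 [y] (4,8)
    t=1.7667 [x] (5,8)
    t=2.9214 [x] (6,8)
    t=3.6200 [y] (6,9) — stop
  → r_3 = 3.6200
beam 4: φ=270°, α=120°
  cosα=-0.5000 sinα=0.8660 | (3,7) | tMaxX 0.9400 tMaxY 0.9353 | tΔX 2.0000 tΔY 1.1547
    t=0.9353 [y] (3,8)
    t=0.9400 [x] (2,8)
    t=2.0900 [y] (2,9) — stop
  → r_4 = 2.0900

ranges = [2.8521, 1.0600, 3.6200, 2.0900]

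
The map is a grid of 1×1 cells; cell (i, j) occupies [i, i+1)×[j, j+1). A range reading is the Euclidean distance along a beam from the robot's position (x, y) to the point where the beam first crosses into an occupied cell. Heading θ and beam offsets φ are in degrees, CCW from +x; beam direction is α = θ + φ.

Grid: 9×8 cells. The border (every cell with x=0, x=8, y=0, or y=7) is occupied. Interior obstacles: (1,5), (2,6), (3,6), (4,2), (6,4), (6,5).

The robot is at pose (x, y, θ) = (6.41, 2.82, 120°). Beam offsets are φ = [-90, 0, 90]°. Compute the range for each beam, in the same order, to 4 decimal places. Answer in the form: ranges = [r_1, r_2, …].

beam 1: φ=-90°, α=30°
  direction (0.8660, 0.5000); cell (6,2); t to first gridline: x 0.6813, y 0.3600 (then +1.1547 / +2.0000)
    (6,3) via y @ 0.3600
    (7,3) via x @ 0.6813
    (8,3) via x @ 1.8360  # hit
  → r_1 = 1.8360
beam 2: φ=0°, α=120°
  direction (-0.5000, 0.8660); cell (6,2); t to first gridline: x 0.8200, y 0.2078 (then +2.0000 / +1.1547)
    (6,3) via y @ 0.2078
    (5,3) via x @ 0.8200
    (5,4) via y @ 1.3625
    (5,5) via y @ 2.5172
    (4,5) via x @ 2.8200
    (4,6) via y @ 3.6719
    (3,6) via x @ 4.8200  # hit
  → r_2 = 4.8200
beam 3: φ=90°, α=210°
  direction (-0.8660, -0.5000); cell (6,2); t to first gridline: x 0.4734, y 1.6400 (then +1.1547 / +2.0000)
    (5,2) via x @ 0.4734
    (4,2) via x @ 1.6281  # hit
  → r_3 = 1.6281

ranges = [1.8360, 4.8200, 1.6281]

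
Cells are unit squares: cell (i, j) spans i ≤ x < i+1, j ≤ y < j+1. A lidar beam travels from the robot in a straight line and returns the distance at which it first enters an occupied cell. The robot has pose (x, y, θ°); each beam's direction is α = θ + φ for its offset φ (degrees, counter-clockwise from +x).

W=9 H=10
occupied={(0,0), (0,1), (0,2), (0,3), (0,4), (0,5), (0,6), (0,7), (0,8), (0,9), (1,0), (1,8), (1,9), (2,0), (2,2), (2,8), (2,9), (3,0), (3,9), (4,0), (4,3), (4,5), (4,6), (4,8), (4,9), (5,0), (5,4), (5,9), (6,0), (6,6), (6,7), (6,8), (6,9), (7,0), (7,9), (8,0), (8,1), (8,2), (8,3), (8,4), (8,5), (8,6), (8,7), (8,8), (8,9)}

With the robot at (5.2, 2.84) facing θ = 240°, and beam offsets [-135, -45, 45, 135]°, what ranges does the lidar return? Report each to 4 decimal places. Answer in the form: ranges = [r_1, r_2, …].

ranges = [0.7727, 2.2776, 1.9049, 2.8988]

beam 1: φ=-135°, α=105°
  dir = (cos 105°, sin 105°) = (-0.2588, 0.9659); from cell (5,2)
  next x-line at t=0.7727, next y-line at t=0.1656; Δt_x=3.8637, Δt_y=1.0353
    y: enter (5,3) at t=0.1656
    x: enter (4,3) at t=0.7727 ← occupied
  → r_1 = 0.7727
beam 2: φ=-45°, α=195°
  dir = (cos 195°, sin 195°) = (-0.9659, -0.2588); from cell (5,2)
  next x-line at t=0.2071, next y-line at t=3.2455; Δt_x=1.0353, Δt_y=3.8637
    x: enter (4,2) at t=0.2071
    x: enter (3,2) at t=1.2423
    x: enter (2,2) at t=2.2776 ← occupied
  → r_2 = 2.2776
beam 3: φ=45°, α=285°
  dir = (cos 285°, sin 285°) = (0.2588, -0.9659); from cell (5,2)
  next x-line at t=3.0910, next y-line at t=0.8696; Δt_x=3.8637, Δt_y=1.0353
    y: enter (5,1) at t=0.8696
    y: enter (5,0) at t=1.9049 ← occupied
  → r_3 = 1.9049
beam 4: φ=135°, α=15°
  dir = (cos 15°, sin 15°) = (0.9659, 0.2588); from cell (5,2)
  next x-line at t=0.8282, next y-line at t=0.6182; Δt_x=1.0353, Δt_y=3.8637
    y: enter (5,3) at t=0.6182
    x: enter (6,3) at t=0.8282
    x: enter (7,3) at t=1.8635
    x: enter (8,3) at t=2.8988 ← occupied
  → r_4 = 2.8988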